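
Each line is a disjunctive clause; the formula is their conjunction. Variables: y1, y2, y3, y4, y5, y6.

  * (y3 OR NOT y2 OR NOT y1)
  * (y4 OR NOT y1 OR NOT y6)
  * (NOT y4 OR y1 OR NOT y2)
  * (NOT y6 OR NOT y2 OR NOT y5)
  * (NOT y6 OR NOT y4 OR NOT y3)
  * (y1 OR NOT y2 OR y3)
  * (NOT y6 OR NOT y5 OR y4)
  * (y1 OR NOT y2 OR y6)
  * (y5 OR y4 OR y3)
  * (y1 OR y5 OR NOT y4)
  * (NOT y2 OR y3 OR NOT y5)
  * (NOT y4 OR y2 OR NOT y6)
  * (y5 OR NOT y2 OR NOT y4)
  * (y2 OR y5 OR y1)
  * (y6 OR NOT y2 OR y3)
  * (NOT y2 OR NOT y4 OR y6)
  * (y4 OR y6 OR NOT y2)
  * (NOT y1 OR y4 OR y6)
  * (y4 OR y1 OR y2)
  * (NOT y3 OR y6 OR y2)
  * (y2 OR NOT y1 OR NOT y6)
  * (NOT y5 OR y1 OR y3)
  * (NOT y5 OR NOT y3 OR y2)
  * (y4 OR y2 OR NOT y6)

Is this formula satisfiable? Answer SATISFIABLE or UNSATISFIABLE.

SATISFIABLE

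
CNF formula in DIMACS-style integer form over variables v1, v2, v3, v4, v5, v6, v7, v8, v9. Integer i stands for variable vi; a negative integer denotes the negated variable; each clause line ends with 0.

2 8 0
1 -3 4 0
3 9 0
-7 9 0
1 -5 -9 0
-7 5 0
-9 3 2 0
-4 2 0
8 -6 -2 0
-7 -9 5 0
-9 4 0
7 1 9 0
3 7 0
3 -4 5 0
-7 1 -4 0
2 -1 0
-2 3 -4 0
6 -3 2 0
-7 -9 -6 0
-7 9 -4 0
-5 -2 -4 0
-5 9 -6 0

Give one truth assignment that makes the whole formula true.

v1=True, v2=True, v3=True, v4=False, v5=False, v6=False, v7=False, v8=False, v9=False

Branch on v1: take v1 = True.
  then v2 is forced to True.
Branch on v3: take v3 = True.
The remaining clauses are satisfied by v4 = False, v5 = False, v6 = False, v7 = False, v8 = False, v9 = False.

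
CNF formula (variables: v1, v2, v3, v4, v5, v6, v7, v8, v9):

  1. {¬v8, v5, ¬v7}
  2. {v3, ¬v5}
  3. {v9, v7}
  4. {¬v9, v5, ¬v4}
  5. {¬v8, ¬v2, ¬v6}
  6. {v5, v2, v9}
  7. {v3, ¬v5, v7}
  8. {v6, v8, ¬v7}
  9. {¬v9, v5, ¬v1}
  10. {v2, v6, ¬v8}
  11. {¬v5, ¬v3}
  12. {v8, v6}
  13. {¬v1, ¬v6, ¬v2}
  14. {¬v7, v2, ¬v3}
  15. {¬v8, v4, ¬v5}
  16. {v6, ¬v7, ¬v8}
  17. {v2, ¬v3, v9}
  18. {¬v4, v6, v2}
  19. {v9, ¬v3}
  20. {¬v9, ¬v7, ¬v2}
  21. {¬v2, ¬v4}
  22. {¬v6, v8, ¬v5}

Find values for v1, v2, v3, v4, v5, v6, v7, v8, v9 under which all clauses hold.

v1 occurs only negated in the remaining clauses — set v1 = False.
Try v2 = True.
  then v4 is forced to False.
Set v3 = False and propagate.
  then v5 is forced to False.
The remaining clauses are satisfied by v6 = True, v7 = False, v8 = False, v9 = True.
Check each clause:
  1. {¬v8, ¬v7, v5} — ¬v8 is true.
  2. {v3, ¬v5} — ¬v5 is true.
  3. {v9, v7} — v9 is true.
  4. {¬v9, v5, ¬v4} — ¬v4 is true.
  5. {¬v6, ¬v2, ¬v8} — ¬v8 is true.
  6. {v5, v9, v2} — v9 is true.
  7. {v3, ¬v5, v7} — ¬v5 is true.
  8. {v6, ¬v7, v8} — ¬v7 is true.
  9. {v5, ¬v9, ¬v1} — ¬v1 is true.
  10. {¬v8, v2, v6} — ¬v8 is true.
  11. {¬v3, ¬v5} — ¬v5 is true.
  12. {v6, v8} — v6 is true.
  13. {¬v2, ¬v6, ¬v1} — ¬v1 is true.
  14. {v2, ¬v3, ¬v7} — ¬v7 is true.
  15. {¬v8, v4, ¬v5} — ¬v8 is true.
  16. {¬v7, ¬v8, v6} — ¬v8 is true.
  17. {v2, v9, ¬v3} — v9 is true.
  18. {¬v4, v2, v6} — v2 is true.
  19. {¬v3, v9} — v9 is true.
  20. {¬v2, ¬v7, ¬v9} — ¬v7 is true.
  21. {¬v4, ¬v2} — ¬v4 is true.
  22. {¬v6, v8, ¬v5} — ¬v5 is true.

v1=F, v2=T, v3=F, v4=F, v5=F, v6=T, v7=F, v8=F, v9=T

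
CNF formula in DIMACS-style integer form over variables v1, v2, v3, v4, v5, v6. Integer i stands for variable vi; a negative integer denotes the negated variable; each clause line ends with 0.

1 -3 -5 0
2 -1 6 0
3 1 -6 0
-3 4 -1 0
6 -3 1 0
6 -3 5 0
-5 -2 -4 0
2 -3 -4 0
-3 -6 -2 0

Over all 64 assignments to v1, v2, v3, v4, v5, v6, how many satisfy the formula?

18

Case analysis on v3 and v1:
  v3=T, v1=T: a clause becomes empty — 0.
  v3=T, v1=F: remaining (v2,v4,v5,v6) ∈ {(F,F,F,T)} — 1.
  v3=F, v1=T: 10 of the 16 assignments to (v2,v4,v5,v6) work.
  v3=F, v1=F: 7 of the 16 assignments to (v2,v4,v5,v6) work.
Total: 0 + 1 + 10 + 7 = 18.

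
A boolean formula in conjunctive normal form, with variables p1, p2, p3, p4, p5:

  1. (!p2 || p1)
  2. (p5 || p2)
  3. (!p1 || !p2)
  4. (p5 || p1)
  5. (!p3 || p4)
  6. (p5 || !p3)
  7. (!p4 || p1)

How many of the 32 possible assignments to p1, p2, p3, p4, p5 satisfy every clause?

Satisfying assignments:
  p1=0 p2=0 p3=0 p4=0 p5=1
  p1=1 p2=0 p3=0 p4=0 p5=1
  p1=1 p2=0 p3=0 p4=1 p5=1
  p1=1 p2=0 p3=1 p4=1 p5=1
That's 4 in total.

4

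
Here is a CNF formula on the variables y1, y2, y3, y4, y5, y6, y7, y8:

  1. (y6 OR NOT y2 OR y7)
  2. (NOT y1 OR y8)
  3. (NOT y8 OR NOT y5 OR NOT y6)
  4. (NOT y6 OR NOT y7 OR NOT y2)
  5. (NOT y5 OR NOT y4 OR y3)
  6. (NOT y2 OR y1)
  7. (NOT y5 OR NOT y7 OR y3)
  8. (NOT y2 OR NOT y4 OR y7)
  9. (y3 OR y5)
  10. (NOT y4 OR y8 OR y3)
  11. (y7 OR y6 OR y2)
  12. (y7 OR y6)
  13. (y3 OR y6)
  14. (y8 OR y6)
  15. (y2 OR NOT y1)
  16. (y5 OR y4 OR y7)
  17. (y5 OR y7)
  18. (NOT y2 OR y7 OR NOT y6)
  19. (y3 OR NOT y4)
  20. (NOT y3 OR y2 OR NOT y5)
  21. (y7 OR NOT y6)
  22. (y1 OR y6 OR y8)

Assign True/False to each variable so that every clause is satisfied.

y1=True, y2=True, y3=True, y4=True, y5=False, y6=False, y7=True, y8=True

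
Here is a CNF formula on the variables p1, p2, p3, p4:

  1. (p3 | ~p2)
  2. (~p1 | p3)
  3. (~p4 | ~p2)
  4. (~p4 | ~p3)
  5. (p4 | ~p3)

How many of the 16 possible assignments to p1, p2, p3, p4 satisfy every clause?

2

The models are:
  p1=0 p2=0 p3=0 p4=0
  p1=0 p2=0 p3=0 p4=1
That's 2 in total.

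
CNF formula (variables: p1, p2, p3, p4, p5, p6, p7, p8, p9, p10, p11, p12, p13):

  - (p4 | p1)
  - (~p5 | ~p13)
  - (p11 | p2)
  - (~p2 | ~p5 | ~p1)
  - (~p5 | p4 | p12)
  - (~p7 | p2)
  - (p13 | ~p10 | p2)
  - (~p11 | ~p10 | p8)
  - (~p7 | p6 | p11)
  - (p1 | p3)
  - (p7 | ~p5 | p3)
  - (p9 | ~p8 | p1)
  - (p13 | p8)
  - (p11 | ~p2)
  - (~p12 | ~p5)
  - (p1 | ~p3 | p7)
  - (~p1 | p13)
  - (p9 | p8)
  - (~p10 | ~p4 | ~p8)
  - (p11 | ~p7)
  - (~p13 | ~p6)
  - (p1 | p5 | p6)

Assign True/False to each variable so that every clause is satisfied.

p1 = 1, p2 = 1, p3 = 1, p4 = 0, p5 = 0, p6 = 0, p7 = 1, p8 = 1, p9 = 0, p10 = 0, p11 = 1, p12 = 1, p13 = 1

Check each clause:
  1. (p1 | p4) — p1 is true.
  2. (~p13 | ~p5) — ~p5 is true.
  3. (p2 | p11) — p2 is true.
  4. (~p2 | ~p1 | ~p5) — ~p5 is true.
  5. (p12 | p4 | ~p5) — ~p5 is true.
  6. (p2 | ~p7) — p2 is true.
  7. (p13 | p2 | ~p10) — p2 is true.
  8. (~p11 | ~p10 | p8) — p8 is true.
  9. (p6 | p11 | ~p7) — p11 is true.
  10. (p1 | p3) — p1 is true.
  11. (p3 | p7 | ~p5) — p3 is true.
  12. (p1 | p9 | ~p8) — p1 is true.
  13. (p8 | p13) — p8 is true.
  14. (p11 | ~p2) — p11 is true.
  15. (~p5 | ~p12) — ~p5 is true.
  16. (p7 | ~p3 | p1) — p1 is true.
  17. (p13 | ~p1) — p13 is true.
  18. (p9 | p8) — p8 is true.
  19. (~p8 | ~p4 | ~p10) — ~p4 is true.
  20. (~p7 | p11) — p11 is true.
  21. (~p6 | ~p13) — ~p6 is true.
  22. (p1 | p6 | p5) — p1 is true.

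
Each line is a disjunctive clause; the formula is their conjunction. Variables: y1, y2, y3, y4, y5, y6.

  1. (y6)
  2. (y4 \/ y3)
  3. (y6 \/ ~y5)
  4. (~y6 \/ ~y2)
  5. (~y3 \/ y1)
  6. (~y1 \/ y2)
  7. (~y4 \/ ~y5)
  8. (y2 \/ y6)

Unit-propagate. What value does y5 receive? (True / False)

False

(y6) stands alone — y6 = True.
(~y6 \/ ~y2): since y6 = True, the clause reduces to (~y2). y2 = False.
(~y1 \/ y2): since y2 = False, the clause reduces to (~y1). y1 = False.
(y1 \/ ~y3) with y1 = False leaves only ~y3, so y3 = False.
From (y4 \/ y3) and y3 = False: y4 = True.
(~y4 \/ ~y5): since y4 = True, the clause reduces to (~y5). y5 = False.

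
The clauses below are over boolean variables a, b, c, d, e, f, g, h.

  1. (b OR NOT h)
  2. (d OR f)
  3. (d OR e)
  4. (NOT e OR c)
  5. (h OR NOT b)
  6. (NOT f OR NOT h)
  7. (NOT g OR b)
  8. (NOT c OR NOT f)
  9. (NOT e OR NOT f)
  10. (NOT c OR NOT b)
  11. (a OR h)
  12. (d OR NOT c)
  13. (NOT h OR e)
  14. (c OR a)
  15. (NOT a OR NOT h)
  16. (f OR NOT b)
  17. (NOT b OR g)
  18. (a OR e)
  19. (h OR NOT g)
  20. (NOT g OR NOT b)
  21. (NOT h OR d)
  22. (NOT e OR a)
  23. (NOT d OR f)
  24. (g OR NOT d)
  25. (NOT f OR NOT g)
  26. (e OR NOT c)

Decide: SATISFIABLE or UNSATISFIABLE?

UNSATISFIABLE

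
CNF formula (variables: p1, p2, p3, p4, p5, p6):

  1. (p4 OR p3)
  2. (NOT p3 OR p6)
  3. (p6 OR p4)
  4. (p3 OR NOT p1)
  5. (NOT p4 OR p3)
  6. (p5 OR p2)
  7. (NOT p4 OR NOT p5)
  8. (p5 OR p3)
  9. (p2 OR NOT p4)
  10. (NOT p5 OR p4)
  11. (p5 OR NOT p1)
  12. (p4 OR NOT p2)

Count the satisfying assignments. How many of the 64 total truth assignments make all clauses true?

1

Satisfying assignments:
  p1=0 p2=1 p3=1 p4=1 p5=0 p6=1
Count: 1.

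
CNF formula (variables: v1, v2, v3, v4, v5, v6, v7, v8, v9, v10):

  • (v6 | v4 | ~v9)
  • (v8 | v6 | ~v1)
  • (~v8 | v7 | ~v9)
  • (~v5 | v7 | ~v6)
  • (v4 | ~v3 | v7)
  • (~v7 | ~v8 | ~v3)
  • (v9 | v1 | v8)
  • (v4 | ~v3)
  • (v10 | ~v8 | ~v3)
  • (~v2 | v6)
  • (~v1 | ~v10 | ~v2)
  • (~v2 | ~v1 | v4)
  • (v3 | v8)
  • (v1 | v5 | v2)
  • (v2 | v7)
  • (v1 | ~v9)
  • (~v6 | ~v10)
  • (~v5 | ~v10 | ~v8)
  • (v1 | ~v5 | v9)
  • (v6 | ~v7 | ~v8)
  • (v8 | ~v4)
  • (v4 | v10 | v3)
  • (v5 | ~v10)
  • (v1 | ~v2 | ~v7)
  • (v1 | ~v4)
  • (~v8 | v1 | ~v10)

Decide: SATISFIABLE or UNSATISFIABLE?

Branch on v1: take v1 = True.
Set v2 = False and propagate.
  then v7 is forced to True.
For the remaining variables, v3 = False, v4 = True, v5 = True, v6 = True, v8 = True, v9 = False, v10 = False works.
Every clause has at least one true literal under this assignment.
So v1=T, v2=F, v3=F, v4=T, v5=T, v6=T, v7=T, v8=T, v9=F, v10=F is a satisfying assignment.

SATISFIABLE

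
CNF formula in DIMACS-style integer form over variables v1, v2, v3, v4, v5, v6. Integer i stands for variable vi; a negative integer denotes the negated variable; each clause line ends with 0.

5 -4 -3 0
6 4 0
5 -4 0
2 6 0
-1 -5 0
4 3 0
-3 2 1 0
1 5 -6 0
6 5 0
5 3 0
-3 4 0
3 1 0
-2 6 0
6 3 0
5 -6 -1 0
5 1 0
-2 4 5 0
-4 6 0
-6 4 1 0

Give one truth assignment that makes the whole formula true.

v1 = F, v2 = T, v3 = T, v4 = T, v5 = T, v6 = T

Check each clause:
  1. (!v4 || !v3 || v5) — v5 is true.
  2. (v6 || v4) — v4 is true.
  3. (v5 || !v4) — v5 is true.
  4. (v6 || v2) — v2 is true.
  5. (!v5 || !v1) — !v1 is true.
  6. (v3 || v4) — v3 is true.
  7. (v1 || !v3 || v2) — v2 is true.
  8. (!v6 || v1 || v5) — v5 is true.
  9. (v5 || v6) — v5 is true.
  10. (v3 || v5) — v3 is true.
  11. (v4 || !v3) — v4 is true.
  12. (v1 || v3) — v3 is true.
  13. (v6 || !v2) — v6 is true.
  14. (v3 || v6) — v3 is true.
  15. (!v1 || !v6 || v5) — v5 is true.
  16. (v1 || v5) — v5 is true.
  17. (!v2 || v5 || v4) — v4 is true.
  18. (!v4 || v6) — v6 is true.
  19. (v4 || !v6 || v1) — v4 is true.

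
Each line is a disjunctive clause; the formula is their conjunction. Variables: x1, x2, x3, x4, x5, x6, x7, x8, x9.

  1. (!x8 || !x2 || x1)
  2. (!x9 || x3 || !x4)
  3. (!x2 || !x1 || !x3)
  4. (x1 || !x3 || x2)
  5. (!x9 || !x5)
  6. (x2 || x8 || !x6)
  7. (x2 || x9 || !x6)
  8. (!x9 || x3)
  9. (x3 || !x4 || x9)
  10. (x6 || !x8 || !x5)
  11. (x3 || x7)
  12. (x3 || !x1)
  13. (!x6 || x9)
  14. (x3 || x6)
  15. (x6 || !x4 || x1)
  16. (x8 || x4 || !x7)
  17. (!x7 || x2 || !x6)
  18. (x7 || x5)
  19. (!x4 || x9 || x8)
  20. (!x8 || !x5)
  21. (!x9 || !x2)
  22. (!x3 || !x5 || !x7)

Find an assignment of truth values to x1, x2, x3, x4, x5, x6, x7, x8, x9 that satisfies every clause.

x1 = T, x2 = F, x3 = T, x4 = T, x5 = F, x6 = F, x7 = T, x8 = T, x9 = F

Try x1 = True.
  then x3 is forced to True.
  then x2 is forced to False.
Branch on x4: take x4 = True.
Set x5 = False and propagate.
  then x7 is forced to True.
  then x6 is forced to False.
For the remaining variables, x8 = True, x9 = False works.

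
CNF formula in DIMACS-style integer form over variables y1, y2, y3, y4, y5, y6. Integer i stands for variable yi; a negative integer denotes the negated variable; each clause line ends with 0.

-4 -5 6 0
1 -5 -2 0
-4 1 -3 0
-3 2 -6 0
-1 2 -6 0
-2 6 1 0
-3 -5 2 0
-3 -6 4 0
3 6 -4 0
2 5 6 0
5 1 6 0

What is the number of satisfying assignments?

19

Split on y6, then y2.
  y6=T, y2=T: 8 of the 16 assignments to (y1,y3,y4,y5) work.
  y6=T, y2=F: remaining (y1,y3,y4,y5) ∈ {(F,F,F,F); (F,F,F,T); (F,F,T,F); (F,F,T,T)} — 4.
  y6=F, y2=T: 5 of the 16 assignments to (y1,y3,y4,y5) work.
  y6=F, y2=F: remaining (y1,y3,y4,y5) ∈ {(F,F,F,T); (T,F,F,T)} — 2.
Total: 8 + 4 + 5 + 2 = 19.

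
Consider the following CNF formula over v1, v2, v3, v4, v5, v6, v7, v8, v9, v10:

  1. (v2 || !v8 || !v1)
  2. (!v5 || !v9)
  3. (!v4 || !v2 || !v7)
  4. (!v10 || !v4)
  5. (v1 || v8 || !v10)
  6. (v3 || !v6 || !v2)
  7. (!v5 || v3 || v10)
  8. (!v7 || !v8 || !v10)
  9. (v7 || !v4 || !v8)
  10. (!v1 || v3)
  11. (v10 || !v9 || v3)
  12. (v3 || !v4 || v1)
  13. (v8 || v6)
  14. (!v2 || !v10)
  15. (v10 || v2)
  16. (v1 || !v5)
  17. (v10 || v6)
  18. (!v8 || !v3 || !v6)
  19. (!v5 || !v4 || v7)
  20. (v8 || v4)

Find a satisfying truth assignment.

Pure literal: v5 appears only negated; assign v5 = False.
v9 occurs only negated in the remaining clauses — set v9 = False.
Try v1 = False.
For the remaining variables, v2 = False, v3 = True, v4 = False, v6 = False, v7 = False, v8 = True, v10 = True works.
Every clause has at least one true literal under this assignment.
Check each clause:
  1. (v2 || !v8 || !v1) — !v1 is true.
  2. (!v9 || !v5) — !v5 is true.
  3. (!v2 || !v7 || !v4) — !v7 is true.
  4. (!v4 || !v10) — !v4 is true.
  5. (!v10 || v8 || v1) — v8 is true.
  6. (!v6 || !v2 || v3) — !v6 is true.
  7. (!v5 || v3 || v10) — v10 is true.
  8. (!v7 || !v8 || !v10) — !v7 is true.
  9. (!v8 || !v4 || v7) — !v4 is true.
  10. (!v1 || v3) — v3 is true.
  11. (v10 || v3 || !v9) — v10 is true.
  12. (v1 || v3 || !v4) — v3 is true.
  13. (v6 || v8) — v8 is true.
  14. (!v2 || !v10) — !v2 is true.
  15. (v2 || v10) — v10 is true.
  16. (v1 || !v5) — !v5 is true.
  17. (v10 || v6) — v10 is true.
  18. (!v8 || !v3 || !v6) — !v6 is true.
  19. (!v5 || !v4 || v7) — !v5 is true.
  20. (v8 || v4) — v8 is true.

v1=False, v2=False, v3=True, v4=False, v5=False, v6=False, v7=False, v8=True, v9=False, v10=True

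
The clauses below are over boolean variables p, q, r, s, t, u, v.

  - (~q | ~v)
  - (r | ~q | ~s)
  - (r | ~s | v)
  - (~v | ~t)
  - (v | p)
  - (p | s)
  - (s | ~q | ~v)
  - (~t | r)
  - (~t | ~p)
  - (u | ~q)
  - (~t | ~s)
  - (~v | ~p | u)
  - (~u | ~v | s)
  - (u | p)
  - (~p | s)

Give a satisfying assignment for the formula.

p=F  q=F  r=T  s=T  t=F  u=T  v=T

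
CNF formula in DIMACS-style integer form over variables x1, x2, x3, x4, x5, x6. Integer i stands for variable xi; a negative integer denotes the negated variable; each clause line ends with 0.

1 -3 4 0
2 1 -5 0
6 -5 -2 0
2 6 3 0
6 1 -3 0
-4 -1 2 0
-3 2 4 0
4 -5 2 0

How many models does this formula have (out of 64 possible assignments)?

Split on x2, then x1.
  x2=T, x1=T: x3, x4 free; 3 ways for (x5,x6) × 2^2 = 12.
  x2=T, x1=F: 8 of the 16 assignments to (x3,x4,x5,x6) work.
  x2=F, x1=T: remaining (x3,x4,x5,x6) ∈ {(F,F,F,T)} — 1.
  x2=F, x1=F: remaining (x3,x4,x5,x6) ∈ {(F,F,F,T); (F,T,F,T); (T,T,F,T)} — 3.
Total: 12 + 8 + 1 + 3 = 24.

24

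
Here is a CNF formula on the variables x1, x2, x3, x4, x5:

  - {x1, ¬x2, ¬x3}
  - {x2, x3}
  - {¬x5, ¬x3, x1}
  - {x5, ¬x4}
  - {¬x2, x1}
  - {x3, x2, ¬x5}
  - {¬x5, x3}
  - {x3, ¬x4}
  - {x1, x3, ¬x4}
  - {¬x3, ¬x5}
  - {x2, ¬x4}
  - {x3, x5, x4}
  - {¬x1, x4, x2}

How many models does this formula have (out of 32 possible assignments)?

2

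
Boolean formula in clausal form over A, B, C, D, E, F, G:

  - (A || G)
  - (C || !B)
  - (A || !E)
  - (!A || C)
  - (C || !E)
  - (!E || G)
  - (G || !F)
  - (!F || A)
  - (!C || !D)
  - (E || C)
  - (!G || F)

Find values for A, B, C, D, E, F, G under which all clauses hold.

B occurs only negated in the remaining clauses — set B = False.
Pure literal: D appears only negated; assign D = False.
Branch on A: take A = True.
  then C is forced to True.
Branch on E: take E = False.
For the remaining variables, F = False, G = False works.
Check each clause:
  1. (G || A) — A is true.
  2. (!B || C) — C is true.
  3. (!E || A) — A is true.
  4. (C || !A) — C is true.
  5. (C || !E) — C is true.
  6. (G || !E) — !E is true.
  7. (!F || G) — !F is true.
  8. (A || !F) — A is true.
  9. (!C || !D) — !D is true.
  10. (E || C) — C is true.
  11. (!G || F) — !G is true.

A = 1, B = 0, C = 1, D = 0, E = 0, F = 0, G = 0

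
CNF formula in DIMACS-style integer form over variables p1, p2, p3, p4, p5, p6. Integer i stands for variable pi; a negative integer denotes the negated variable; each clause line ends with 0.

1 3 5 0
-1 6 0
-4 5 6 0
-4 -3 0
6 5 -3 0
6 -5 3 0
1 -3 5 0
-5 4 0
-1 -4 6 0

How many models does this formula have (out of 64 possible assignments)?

Split on p5, then p3.
  p5=T, p3=T: a clause becomes empty — 0.
  p5=T, p3=F: remaining (p1,p2,p4,p6) ∈ {(F,F,T,T); (F,T,T,T); (T,F,T,T); (T,T,T,T)} — 4.
  p5=F, p3=T: remaining (p1,p2,p4,p6) ∈ {(T,F,F,T); (T,T,F,T)} — 2.
  p5=F, p3=F: remaining (p1,p2,p4,p6) ∈ {(T,F,F,T); (T,F,T,T); (T,T,F,T); (T,T,T,T)} — 4.
Total: 0 + 4 + 2 + 4 = 10.

10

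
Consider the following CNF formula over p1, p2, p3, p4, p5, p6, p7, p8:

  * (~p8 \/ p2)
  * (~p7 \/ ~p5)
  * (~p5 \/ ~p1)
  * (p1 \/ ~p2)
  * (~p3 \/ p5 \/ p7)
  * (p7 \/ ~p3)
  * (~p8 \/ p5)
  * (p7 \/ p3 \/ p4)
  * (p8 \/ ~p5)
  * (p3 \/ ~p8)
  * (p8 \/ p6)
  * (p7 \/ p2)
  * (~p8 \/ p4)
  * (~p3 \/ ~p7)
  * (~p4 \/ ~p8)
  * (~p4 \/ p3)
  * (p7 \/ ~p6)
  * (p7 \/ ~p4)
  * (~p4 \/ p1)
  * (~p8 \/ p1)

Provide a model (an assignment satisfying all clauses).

Try p1 = False.
  then p2 is forced to False.
  then p8 is forced to False.
  then p5 is forced to False.
  then p6 is forced to True.
  then p7 is forced to True.
  then p3 is forced to False.
  then p4 is forced to False.
Every clause has at least one true literal under this assignment.

p1=False, p2=False, p3=False, p4=False, p5=False, p6=True, p7=True, p8=False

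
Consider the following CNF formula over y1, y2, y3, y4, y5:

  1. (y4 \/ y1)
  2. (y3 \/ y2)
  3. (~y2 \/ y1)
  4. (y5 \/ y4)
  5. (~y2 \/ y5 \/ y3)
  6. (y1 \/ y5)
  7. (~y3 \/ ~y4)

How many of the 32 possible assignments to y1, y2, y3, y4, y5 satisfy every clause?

4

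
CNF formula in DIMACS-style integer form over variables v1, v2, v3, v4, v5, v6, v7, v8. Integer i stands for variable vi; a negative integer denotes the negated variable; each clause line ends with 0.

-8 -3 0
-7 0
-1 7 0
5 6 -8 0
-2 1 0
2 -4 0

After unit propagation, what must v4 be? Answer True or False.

(¬v7) stands alone — v7 = False.
(v7 ∨ ¬v1): since v7 = False, the clause reduces to (¬v1). v1 = False.
From (¬v2 ∨ v1) and v1 = False: v2 = False.
From (¬v4 ∨ v2) and v2 = False: v4 = False.

False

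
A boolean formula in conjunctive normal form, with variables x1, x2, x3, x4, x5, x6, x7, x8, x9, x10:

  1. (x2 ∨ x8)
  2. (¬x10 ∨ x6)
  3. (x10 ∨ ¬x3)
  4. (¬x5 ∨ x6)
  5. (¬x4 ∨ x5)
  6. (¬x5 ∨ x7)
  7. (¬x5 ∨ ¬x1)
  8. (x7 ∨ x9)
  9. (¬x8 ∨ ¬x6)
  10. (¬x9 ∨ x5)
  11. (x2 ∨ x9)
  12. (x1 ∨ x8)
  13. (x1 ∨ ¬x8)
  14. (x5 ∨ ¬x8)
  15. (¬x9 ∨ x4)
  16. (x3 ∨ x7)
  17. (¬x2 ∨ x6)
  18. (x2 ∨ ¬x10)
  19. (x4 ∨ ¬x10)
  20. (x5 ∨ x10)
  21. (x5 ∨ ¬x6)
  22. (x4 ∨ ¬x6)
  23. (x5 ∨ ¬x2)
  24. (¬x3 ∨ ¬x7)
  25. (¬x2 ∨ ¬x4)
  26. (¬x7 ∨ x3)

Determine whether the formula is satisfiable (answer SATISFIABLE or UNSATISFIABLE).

x5 = True:
  propagation gives x6=True, x7=True, x1=False, x8=False; an empty clause results — contradiction.
x5 = False:
  propagation gives x4=False, x9=False, x7=True, x2=True; an empty clause results — contradiction.
Every branch closes, so no satisfying assignment exists.

UNSATISFIABLE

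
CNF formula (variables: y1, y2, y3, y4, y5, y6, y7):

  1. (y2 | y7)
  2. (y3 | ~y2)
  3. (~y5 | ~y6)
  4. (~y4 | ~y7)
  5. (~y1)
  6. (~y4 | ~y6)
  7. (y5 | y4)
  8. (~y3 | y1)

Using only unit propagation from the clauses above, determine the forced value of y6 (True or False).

False

(~y1) is a unit clause: y1 = False.
From (~y3 | y1) and y1 = False: y3 = False.
From (y3 | ~y2) and y3 = False: y2 = False.
(y2 | y7): since y2 = False, the clause reduces to (y7). y7 = True.
(~y7 | ~y4) with y7 = True leaves only ~y4, so y4 = False.
(y5 | y4): since y4 = False, the clause reduces to (y5). y5 = True.
In (~y5 | ~y6), ~y5 is now false; ~y6 must hold, so y6 = False.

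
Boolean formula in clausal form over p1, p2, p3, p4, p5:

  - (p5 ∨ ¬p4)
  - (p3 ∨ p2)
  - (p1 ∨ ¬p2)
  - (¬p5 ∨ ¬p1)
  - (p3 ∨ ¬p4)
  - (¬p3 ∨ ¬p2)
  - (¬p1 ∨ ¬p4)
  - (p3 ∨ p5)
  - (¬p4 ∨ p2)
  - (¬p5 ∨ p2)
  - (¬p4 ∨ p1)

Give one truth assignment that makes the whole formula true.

p1 = True, p2 = False, p3 = True, p4 = False, p5 = False

Check each clause:
  1. (p5 ∨ ¬p4) — ¬p4 is true.
  2. (p3 ∨ p2) — p3 is true.
  3. (p1 ∨ ¬p2) — p1 is true.
  4. (¬p1 ∨ ¬p5) — ¬p5 is true.
  5. (¬p4 ∨ p3) — p3 is true.
  6. (¬p2 ∨ ¬p3) — ¬p2 is true.
  7. (¬p4 ∨ ¬p1) — ¬p4 is true.
  8. (p3 ∨ p5) — p3 is true.
  9. (¬p4 ∨ p2) — ¬p4 is true.
  10. (p2 ∨ ¬p5) — ¬p5 is true.
  11. (¬p4 ∨ p1) — p1 is true.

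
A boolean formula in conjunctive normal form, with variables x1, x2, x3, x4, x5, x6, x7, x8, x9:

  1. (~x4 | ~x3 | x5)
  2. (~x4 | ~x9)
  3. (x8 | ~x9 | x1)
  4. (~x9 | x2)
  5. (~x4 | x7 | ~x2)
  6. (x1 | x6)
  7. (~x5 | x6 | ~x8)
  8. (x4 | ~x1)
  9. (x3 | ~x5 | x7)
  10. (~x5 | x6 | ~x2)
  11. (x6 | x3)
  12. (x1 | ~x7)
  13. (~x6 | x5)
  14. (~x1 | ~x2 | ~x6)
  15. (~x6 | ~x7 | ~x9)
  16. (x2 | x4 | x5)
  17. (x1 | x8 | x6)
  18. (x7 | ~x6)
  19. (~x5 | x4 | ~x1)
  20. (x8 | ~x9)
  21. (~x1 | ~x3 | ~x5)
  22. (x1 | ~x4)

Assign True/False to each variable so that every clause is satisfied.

x9 occurs only negated in the remaining clauses — set x9 = False.
Branch on x1: take x1 = True.
  then x4 is forced to True.
Branch on x2: take x2 = False.
For the remaining variables, x3 = False, x5 = True, x6 = True, x7 = True, x8 = True works.

x1=True, x2=False, x3=False, x4=True, x5=True, x6=True, x7=True, x8=True, x9=False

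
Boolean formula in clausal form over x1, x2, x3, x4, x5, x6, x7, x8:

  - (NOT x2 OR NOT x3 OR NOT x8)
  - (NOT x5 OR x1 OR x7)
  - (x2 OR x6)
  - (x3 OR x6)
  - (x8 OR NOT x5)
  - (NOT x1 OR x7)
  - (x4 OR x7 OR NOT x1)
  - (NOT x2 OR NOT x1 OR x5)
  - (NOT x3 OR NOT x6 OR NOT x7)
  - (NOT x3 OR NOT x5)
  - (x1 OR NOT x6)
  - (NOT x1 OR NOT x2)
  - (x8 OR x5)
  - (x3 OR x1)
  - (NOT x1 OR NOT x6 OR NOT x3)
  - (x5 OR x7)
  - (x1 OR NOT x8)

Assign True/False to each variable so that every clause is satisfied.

x1=T, x2=F, x3=F, x4=F, x5=T, x6=T, x7=T, x8=T

Check each clause:
  1. (NOT x3 OR NOT x8 OR NOT x2) — NOT x3 is true.
  2. (NOT x5 OR x1 OR x7) — x1 is true.
  3. (x2 OR x6) — x6 is true.
  4. (x6 OR x3) — x6 is true.
  5. (NOT x5 OR x8) — x8 is true.
  6. (NOT x1 OR x7) — x7 is true.
  7. (x4 OR x7 OR NOT x1) — x7 is true.
  8. (NOT x2 OR NOT x1 OR x5) — x5 is true.
  9. (NOT x3 OR NOT x6 OR NOT x7) — NOT x3 is true.
  10. (NOT x5 OR NOT x3) — NOT x3 is true.
  11. (NOT x6 OR x1) — x1 is true.
  12. (NOT x2 OR NOT x1) — NOT x2 is true.
  13. (x5 OR x8) — x8 is true.
  14. (x3 OR x1) — x1 is true.
  15. (NOT x6 OR NOT x1 OR NOT x3) — NOT x3 is true.
  16. (x7 OR x5) — x5 is true.
  17. (NOT x8 OR x1) — x1 is true.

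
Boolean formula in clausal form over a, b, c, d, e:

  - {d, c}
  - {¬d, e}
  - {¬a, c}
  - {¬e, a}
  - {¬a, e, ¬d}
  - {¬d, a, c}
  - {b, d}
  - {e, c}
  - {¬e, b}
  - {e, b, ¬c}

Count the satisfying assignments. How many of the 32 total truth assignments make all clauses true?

4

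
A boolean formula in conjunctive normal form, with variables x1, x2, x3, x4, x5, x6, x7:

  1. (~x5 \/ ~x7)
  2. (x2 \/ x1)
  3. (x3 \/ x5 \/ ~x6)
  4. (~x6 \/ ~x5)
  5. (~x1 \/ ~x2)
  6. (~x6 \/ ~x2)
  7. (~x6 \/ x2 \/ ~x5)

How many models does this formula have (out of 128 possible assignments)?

28

Case analysis on x2 and x5:
  x2=T, x5=T: remaining (x1,x3,x4,x6,x7) ∈ {(F,F,F,F,F); (F,F,T,F,F); (F,T,F,F,F); (F,T,T,F,F)} — 4.
  x2=T, x5=F: forces x1=F; x6=F; x3, x4, x7 free → 2^3 = 8.
  x2=F, x5=T: remaining (x1,x3,x4,x6,x7) ∈ {(T,F,F,F,F); (T,F,T,F,F); (T,T,F,F,F); (T,T,T,F,F)} — 4.
  x2=F, x5=F: x4, x7 free; 3 ways for (x1,x3,x6) × 2^2 = 12.
Total: 4 + 8 + 4 + 12 = 28.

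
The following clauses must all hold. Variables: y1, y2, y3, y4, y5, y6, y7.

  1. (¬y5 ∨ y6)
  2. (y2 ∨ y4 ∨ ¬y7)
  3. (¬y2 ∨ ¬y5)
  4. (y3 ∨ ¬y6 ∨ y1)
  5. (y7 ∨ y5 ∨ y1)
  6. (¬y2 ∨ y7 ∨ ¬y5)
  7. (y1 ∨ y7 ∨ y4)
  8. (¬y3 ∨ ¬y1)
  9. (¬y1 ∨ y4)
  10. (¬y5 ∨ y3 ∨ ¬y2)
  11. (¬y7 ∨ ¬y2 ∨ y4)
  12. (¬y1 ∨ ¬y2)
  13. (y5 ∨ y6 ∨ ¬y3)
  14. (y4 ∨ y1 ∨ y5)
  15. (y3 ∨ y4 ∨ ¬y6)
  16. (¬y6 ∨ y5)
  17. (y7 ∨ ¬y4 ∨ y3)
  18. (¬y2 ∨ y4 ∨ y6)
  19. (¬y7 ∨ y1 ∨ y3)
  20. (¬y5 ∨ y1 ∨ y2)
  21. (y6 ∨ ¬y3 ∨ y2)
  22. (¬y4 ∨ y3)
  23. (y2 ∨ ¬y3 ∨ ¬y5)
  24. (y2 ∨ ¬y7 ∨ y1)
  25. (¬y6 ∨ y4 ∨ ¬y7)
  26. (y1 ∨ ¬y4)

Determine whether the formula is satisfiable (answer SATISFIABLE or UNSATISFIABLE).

UNSATISFIABLE

y1 = True:
  propagation gives y3=False, y4=True; an empty clause results — contradiction.
y1 = False:
  propagation gives y4=False, y7=True, y2=True; an empty clause results — contradiction.
Every branch closes, so no satisfying assignment exists.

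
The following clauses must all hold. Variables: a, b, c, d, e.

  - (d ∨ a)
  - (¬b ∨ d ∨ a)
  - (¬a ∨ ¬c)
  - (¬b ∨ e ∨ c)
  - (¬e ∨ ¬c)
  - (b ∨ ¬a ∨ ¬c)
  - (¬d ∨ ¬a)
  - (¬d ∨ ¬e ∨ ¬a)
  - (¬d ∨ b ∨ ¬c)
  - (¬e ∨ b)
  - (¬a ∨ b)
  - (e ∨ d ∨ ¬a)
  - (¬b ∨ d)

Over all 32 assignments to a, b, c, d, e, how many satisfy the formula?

3

Satisfying assignments:
  a=0 b=0 c=0 d=1 e=0
  a=0 b=1 c=0 d=1 e=1
  a=0 b=1 c=1 d=1 e=0
Count: 3.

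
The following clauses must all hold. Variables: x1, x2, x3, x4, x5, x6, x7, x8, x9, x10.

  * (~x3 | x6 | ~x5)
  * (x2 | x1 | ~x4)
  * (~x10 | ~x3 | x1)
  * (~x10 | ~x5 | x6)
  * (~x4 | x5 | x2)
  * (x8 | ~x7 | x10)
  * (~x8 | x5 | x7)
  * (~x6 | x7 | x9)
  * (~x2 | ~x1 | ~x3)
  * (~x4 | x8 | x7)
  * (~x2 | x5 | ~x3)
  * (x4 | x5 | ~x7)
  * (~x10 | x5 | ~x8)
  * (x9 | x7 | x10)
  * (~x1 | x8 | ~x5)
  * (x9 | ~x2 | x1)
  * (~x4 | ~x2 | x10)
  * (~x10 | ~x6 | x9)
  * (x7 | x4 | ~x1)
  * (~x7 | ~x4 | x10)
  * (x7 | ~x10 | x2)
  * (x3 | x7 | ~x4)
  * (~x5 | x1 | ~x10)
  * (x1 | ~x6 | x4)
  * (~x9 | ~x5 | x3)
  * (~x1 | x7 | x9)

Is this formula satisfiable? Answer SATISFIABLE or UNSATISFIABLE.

SATISFIABLE

Try x1 = False.
The remaining clauses are satisfied by x2 = True, x3 = False, x4 = False, x5 = False, x6 = False, x7 = False, x8 = False, x9 = True, x10 = True.
Every clause has at least one true literal under this assignment.
So x1=False, x2=True, x3=False, x4=False, x5=False, x6=False, x7=False, x8=False, x9=True, x10=True is a satisfying assignment.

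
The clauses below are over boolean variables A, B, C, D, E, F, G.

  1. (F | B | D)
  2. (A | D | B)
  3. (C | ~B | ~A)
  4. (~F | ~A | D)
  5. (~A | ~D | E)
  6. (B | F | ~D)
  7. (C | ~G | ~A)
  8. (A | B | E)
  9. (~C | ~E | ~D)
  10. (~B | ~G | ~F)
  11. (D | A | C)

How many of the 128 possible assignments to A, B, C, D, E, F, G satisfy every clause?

Split on A, then D.
  A=1, D=1: remaining (B,C,E,F,G) ∈ {(0,0,1,1,0)} — 1.
  A=1, D=0: remaining (B,C,E,F,G) ∈ {(1,1,0,0,0); (1,1,0,0,1); (1,1,1,0,0); (1,1,1,0,1)} — 4.
  A=0, D=1: 11 of the 32 assignments to (B,C,E,F,G) work.
  A=0, D=0: E free; 3 ways for (B,C,F,G) × 2^1 = 6.
Total: 1 + 4 + 11 + 6 = 22.

22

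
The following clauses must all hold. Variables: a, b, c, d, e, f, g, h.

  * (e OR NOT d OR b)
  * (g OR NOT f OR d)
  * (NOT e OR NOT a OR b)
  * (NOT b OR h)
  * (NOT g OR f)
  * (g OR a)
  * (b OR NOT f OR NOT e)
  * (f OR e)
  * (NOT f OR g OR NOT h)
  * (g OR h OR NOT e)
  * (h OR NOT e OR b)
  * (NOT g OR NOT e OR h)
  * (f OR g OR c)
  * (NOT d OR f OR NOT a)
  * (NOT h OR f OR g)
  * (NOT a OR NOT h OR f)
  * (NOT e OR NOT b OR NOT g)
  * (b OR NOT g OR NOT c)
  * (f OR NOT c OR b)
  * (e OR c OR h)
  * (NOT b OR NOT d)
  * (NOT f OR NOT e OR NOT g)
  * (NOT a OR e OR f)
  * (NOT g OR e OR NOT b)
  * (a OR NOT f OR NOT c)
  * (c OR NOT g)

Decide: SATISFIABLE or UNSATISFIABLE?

f = True:
  e = True:
    propagation gives b=True, h=True, g=True; an empty clause results — contradiction.
  e = False:
    g = True:
      propagation gives b=False, d=False, c=False; contradiction.
    g = False:
      propagation gives d=True, b=True; contradiction.
f = False:
  propagation gives g=False, a=True, e=True, b=True; an empty clause results — contradiction.
Every branch closes, so no satisfying assignment exists.

UNSATISFIABLE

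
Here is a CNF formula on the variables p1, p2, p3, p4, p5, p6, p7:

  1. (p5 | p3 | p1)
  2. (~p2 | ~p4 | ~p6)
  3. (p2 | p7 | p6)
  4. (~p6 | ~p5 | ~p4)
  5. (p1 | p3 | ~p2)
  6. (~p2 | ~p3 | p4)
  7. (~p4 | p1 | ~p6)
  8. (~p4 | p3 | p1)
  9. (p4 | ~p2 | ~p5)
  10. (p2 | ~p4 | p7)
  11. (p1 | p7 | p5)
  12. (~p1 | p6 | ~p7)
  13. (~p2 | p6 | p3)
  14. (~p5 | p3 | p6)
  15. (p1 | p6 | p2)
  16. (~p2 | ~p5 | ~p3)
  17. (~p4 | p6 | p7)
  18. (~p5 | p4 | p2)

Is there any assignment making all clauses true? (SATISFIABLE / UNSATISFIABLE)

Set p1 = True and propagate.
Try p2 = False.
Try p3 = True.
The remaining clauses are satisfied by p4 = False, p5 = False, p6 = True, p7 = True.
So p1=T, p2=F, p3=T, p4=F, p5=F, p6=T, p7=T is a satisfying assignment.

SATISFIABLE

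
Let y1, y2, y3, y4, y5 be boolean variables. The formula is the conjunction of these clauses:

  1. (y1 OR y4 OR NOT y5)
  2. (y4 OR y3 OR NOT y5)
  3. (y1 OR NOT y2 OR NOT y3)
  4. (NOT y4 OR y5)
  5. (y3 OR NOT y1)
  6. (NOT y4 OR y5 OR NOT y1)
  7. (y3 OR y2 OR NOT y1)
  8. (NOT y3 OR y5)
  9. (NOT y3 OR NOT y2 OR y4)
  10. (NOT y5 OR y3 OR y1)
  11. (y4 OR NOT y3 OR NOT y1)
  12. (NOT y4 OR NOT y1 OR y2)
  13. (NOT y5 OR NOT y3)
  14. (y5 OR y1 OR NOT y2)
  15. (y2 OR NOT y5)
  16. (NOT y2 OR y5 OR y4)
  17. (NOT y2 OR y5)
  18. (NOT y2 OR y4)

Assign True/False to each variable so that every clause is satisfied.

y1=F, y2=F, y3=F, y4=F, y5=F

Check each clause:
  1. (y4 OR NOT y5 OR y1) — NOT y5 is true.
  2. (y4 OR NOT y5 OR y3) — NOT y5 is true.
  3. (NOT y2 OR y1 OR NOT y3) — NOT y3 is true.
  4. (y5 OR NOT y4) — NOT y4 is true.
  5. (y3 OR NOT y1) — NOT y1 is true.
  6. (NOT y4 OR y5 OR NOT y1) — NOT y4 is true.
  7. (y2 OR y3 OR NOT y1) — NOT y1 is true.
  8. (NOT y3 OR y5) — NOT y3 is true.
  9. (y4 OR NOT y3 OR NOT y2) — NOT y3 is true.
  10. (y3 OR NOT y5 OR y1) — NOT y5 is true.
  11. (NOT y3 OR NOT y1 OR y4) — NOT y3 is true.
  12. (y2 OR NOT y4 OR NOT y1) — NOT y4 is true.
  13. (NOT y5 OR NOT y3) — NOT y5 is true.
  14. (NOT y2 OR y1 OR y5) — NOT y2 is true.
  15. (y2 OR NOT y5) — NOT y5 is true.
  16. (y5 OR NOT y2 OR y4) — NOT y2 is true.
  17. (NOT y2 OR y5) — NOT y2 is true.
  18. (NOT y2 OR y4) — NOT y2 is true.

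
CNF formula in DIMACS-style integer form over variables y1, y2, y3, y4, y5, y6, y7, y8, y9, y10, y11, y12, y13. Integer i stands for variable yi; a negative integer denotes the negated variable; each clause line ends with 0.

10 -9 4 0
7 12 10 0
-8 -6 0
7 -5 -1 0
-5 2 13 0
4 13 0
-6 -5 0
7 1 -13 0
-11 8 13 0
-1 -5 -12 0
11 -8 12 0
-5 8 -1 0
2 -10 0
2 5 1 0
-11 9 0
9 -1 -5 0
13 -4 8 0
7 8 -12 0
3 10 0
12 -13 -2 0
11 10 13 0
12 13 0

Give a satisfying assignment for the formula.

y1=True  y2=False  y3=True  y4=True  y5=False  y6=True  y7=True  y8=False  y9=True  y10=False  y11=False  y12=False  y13=True

Check each clause:
  1. (~y9 \/ y4 \/ y10) — y4 is true.
  2. (y10 \/ y12 \/ y7) — y7 is true.
  3. (~y8 \/ ~y6) — ~y8 is true.
  4. (y7 \/ ~y5 \/ ~y1) — ~y5 is true.
  5. (~y5 \/ y2 \/ y13) — ~y5 is true.
  6. (y4 \/ y13) — y4 is true.
  7. (~y5 \/ ~y6) — ~y5 is true.
  8. (y1 \/ ~y13 \/ y7) — y1 is true.
  9. (~y11 \/ y13 \/ y8) — ~y11 is true.
  10. (~y12 \/ ~y5 \/ ~y1) — ~y5 is true.
  11. (y12 \/ y11 \/ ~y8) — ~y8 is true.
  12. (y8 \/ ~y5 \/ ~y1) — ~y5 is true.
  13. (~y10 \/ y2) — ~y10 is true.
  14. (y1 \/ y2 \/ y5) — y1 is true.
  15. (y9 \/ ~y11) — y9 is true.
  16. (~y1 \/ y9 \/ ~y5) — y9 is true.
  17. (y8 \/ ~y4 \/ y13) — y13 is true.
  18. (~y12 \/ y8 \/ y7) — ~y12 is true.
  19. (y3 \/ y10) — y3 is true.
  20. (y12 \/ ~y13 \/ ~y2) — ~y2 is true.
  21. (y11 \/ y10 \/ y13) — y13 is true.
  22. (y13 \/ y12) — y13 is true.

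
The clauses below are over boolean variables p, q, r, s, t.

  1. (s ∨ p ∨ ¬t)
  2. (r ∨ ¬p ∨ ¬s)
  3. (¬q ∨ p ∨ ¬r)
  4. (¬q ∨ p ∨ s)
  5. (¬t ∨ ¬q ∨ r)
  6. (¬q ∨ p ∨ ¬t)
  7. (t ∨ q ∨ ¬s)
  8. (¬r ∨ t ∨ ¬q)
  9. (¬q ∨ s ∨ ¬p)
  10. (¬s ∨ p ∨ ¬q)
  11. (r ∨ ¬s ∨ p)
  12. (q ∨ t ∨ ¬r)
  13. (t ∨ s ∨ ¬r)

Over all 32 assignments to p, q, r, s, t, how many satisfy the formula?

7

Case analysis on q and p:
  q=T, p=T: remaining (r,s,t) ∈ {(T,T,T)} — 1.
  q=T, p=F: a clause becomes empty — 0.
  q=F, p=T: remaining (r,s,t) ∈ {(F,F,F); (F,F,T); (T,F,T); (T,T,T)} — 4.
  q=F, p=F: remaining (r,s,t) ∈ {(F,F,F); (T,T,T)} — 2.
Total: 1 + 0 + 4 + 2 = 7.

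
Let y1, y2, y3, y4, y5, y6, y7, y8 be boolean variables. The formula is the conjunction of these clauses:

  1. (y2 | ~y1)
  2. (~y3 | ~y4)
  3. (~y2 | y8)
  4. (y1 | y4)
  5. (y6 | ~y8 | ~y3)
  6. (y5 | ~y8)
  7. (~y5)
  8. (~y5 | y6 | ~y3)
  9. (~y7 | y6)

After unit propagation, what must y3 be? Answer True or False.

False

(~y5) is a unit clause: y5 = False.
In (~y8 | y5), y5 is now false; ~y8 must hold, so y8 = False.
(y8 | ~y2): since y8 = False, the clause reduces to (~y2). y2 = False.
From (y2 | ~y1) and y2 = False: y1 = False.
In (y1 | y4), y1 is now false; y4 must hold, so y4 = True.
In (~y3 | ~y4), ~y4 is now false; ~y3 must hold, so y3 = False.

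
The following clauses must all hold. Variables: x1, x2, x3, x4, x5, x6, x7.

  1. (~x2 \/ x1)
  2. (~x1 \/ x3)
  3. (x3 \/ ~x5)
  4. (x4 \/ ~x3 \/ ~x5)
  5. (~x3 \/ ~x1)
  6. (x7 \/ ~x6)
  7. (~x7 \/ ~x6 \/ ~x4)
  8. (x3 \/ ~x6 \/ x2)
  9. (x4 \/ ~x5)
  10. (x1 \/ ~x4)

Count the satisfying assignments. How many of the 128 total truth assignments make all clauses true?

5

The models are:
  x1=F x2=F x3=F x4=F x5=F x6=F x7=F
  x1=F x2=F x3=F x4=F x5=F x6=F x7=T
  x1=F x2=F x3=T x4=F x5=F x6=F x7=F
  x1=F x2=F x3=T x4=F x5=F x6=F x7=T
  x1=F x2=F x3=T x4=F x5=F x6=T x7=T
Count: 5.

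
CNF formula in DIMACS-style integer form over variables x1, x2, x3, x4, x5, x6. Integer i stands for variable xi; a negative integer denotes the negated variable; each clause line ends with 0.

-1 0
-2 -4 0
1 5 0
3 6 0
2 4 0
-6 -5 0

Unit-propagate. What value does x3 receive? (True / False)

True

Unit clause (¬x1) sets x1 = False.
In (x1 ∨ x5), x1 is now false; x5 must hold, so x5 = True.
From (¬x5 ∨ ¬x6) and x5 = True: x6 = False.
(x6 ∨ x3) with x6 = False leaves only x3, so x3 = True.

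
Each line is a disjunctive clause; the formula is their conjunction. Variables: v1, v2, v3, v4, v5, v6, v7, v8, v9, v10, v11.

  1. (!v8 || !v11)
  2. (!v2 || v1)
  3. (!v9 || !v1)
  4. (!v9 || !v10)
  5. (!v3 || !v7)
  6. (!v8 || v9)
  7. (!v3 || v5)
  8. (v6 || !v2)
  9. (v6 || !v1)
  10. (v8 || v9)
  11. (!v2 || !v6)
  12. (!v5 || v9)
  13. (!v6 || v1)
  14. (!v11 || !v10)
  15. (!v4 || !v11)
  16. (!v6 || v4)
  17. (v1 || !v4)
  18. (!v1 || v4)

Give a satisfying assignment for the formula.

v2 occurs only negated in the remaining clauses — set v2 = False.
v3 occurs only negated in the remaining clauses — set v3 = False.
Set v1 = False and propagate.
  then v6 is forced to False.
  then v4 is forced to False.
Set v5 = True and propagate.
  then v9 is forced to True.
  then v10 is forced to False.
Branch on v8: take v8 = False.
v7, v11 are now unconstrained; take v7 = True, v11 = True.
Every clause has at least one true literal under this assignment.

v1 = 0, v2 = 0, v3 = 0, v4 = 0, v5 = 1, v6 = 0, v7 = 1, v8 = 0, v9 = 1, v10 = 0, v11 = 1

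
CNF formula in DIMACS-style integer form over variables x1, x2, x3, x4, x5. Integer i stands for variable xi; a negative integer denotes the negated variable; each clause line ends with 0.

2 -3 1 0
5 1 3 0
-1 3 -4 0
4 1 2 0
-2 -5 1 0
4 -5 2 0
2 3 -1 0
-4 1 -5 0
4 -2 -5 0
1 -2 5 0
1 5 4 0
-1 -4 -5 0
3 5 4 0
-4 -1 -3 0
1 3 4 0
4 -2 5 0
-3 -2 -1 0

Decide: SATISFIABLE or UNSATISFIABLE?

SATISFIABLE

Try x1 = True.
Set x2 = False and propagate.
  then x3 is forced to True.
  then x4 is forced to False.
  then x5 is forced to False.
So x1=T  x2=F  x3=T  x4=F  x5=F is a satisfying assignment.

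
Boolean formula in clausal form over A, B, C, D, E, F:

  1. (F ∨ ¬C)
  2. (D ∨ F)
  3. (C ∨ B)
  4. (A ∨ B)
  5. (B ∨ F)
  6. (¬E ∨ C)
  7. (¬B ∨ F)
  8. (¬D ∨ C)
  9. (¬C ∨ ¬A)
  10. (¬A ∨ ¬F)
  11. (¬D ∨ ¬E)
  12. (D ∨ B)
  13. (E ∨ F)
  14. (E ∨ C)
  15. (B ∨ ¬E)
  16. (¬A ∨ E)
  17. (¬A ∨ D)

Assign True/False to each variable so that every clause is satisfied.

A = F, B = T, C = T, D = T, E = F, F = T

Set A = False and propagate.
  then B is forced to True.
  then F is forced to True.
For the remaining variables, C = True, D = True, E = False works.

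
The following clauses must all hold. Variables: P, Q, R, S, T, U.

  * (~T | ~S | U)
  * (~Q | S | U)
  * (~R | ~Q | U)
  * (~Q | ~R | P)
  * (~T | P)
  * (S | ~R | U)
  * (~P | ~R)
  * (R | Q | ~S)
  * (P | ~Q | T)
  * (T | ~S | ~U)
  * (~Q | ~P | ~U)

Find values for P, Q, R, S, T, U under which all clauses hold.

P=T, Q=F, R=F, S=F, T=F, U=F

Try P = True.
  then R is forced to False.
Set Q = False and propagate.
  then S is forced to False.
T, U are now unconstrained; take T = False, U = False.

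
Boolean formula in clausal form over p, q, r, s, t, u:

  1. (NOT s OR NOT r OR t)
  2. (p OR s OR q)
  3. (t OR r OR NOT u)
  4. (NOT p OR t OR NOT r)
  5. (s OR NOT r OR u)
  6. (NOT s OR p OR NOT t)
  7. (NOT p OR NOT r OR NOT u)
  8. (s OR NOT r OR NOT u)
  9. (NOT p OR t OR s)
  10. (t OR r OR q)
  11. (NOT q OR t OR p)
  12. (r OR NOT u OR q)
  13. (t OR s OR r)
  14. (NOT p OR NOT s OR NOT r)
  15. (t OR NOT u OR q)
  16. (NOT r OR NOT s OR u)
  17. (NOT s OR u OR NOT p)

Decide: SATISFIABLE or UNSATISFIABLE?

SATISFIABLE

Set p = True and propagate.
For the remaining variables, q = False, r = False, s = False, t = True, u = False works.
Every clause has at least one true literal under this assignment.
So p = T, q = F, r = F, s = F, t = T, u = F is a satisfying assignment.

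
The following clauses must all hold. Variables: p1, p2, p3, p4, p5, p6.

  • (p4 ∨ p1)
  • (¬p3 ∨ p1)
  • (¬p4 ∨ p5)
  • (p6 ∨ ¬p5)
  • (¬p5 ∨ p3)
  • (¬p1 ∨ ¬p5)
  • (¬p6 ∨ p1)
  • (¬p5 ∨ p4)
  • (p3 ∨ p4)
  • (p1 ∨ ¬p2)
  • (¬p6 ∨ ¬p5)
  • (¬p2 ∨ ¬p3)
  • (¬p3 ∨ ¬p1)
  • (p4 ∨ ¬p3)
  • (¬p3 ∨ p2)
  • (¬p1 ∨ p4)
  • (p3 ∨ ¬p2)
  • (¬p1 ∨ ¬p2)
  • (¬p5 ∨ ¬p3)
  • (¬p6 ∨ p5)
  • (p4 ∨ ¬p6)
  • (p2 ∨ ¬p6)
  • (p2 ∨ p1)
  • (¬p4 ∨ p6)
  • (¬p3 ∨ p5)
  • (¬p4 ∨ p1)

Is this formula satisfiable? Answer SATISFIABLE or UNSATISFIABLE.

p1 = True:
  propagation gives p5=False, p4=False; an empty clause results — contradiction.
p1 = False:
  propagation gives p4=True; an empty clause results — contradiction.
Every branch closes, so no satisfying assignment exists.

UNSATISFIABLE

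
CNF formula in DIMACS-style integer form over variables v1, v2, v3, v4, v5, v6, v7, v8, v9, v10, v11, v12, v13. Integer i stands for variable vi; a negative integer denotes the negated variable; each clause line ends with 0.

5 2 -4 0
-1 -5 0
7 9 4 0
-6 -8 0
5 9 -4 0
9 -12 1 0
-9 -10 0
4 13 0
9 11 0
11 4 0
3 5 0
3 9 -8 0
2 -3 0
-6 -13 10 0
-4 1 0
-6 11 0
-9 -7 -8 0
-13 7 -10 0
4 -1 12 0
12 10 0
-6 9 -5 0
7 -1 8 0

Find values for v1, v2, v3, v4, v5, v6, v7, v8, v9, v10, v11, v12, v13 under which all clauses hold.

v2 occurs only positively in the remaining clauses — set v2 = True.
v6 occurs only negated in the remaining clauses — set v6 = False.
Try v1 = True.
  then v5 is forced to False.
  then v3 is forced to True.
Branch on v4: take v4 = False.
  then v13 is forced to True.
  then v11 is forced to True.
  then v12 is forced to True.
Branch on v7: take v7 = True.
The remaining clauses are satisfied by v8 = False, v9 = False, v10 = False.

v1=T, v2=T, v3=T, v4=F, v5=F, v6=F, v7=T, v8=F, v9=F, v10=F, v11=T, v12=T, v13=T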